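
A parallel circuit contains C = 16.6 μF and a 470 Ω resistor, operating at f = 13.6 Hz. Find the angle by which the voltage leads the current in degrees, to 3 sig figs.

-33.7°

ω = 2πf = 85.45 rad/s
X_C = 1/(ωC) = 705 Ω
Parallel: admittances add. Y = 1/R + jωC
Y = (0.00213 + j0.00142) S
|Y| = 0.00256 S → |Z| = 1/|Y| = 391 Ω, ∠Z = −∠Y = -33.7°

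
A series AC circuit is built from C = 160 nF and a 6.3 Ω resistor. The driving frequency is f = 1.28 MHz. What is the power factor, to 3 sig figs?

ω = 2πf = 8.042e+06 rad/s
X_C = 1/(ωC) = 0.777 Ω
Z = 6.30 − j0.777 Ω
|Z| = √(6.30² + 0.777²) = 6.35 Ω
∠Z = arctan(-0.777/6.30) = -7.03°
cos φ = cos(-7.03°) = 0.992

0.992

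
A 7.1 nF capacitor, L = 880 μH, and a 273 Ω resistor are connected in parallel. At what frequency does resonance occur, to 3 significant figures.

ω₀ = 1/√(LC) = 1/√(0.00088 × 7.1e-09) = 400100 rad/s
f₀ = ω₀/(2π) = 63.7 kHz

63.7 kHz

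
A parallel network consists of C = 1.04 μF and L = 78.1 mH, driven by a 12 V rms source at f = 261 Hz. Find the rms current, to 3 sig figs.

ω = 2πf = 1640 rad/s
X_L = ωL = 128 Ω
X_C = 1/(ωC) = 586 Ω
Parallel: admittances add. Y = 1/(jωL) + jωC
Y = (0 − j0.00610) S
|Y| = 0.00610 S → |Z| = 1/|Y| = 164 Ω, ∠Z = −∠Y = 90.0°
I = V/|Z| = 12/164 = 73.2 mA

73.2 mA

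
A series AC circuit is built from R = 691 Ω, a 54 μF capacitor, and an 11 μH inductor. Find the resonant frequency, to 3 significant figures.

6.53 kHz

ω₀ = 1/√(LC) = 1/√(1.1e-05 × 5.4e-05) = 41030 rad/s
f₀ = ω₀/(2π) = 6.53 kHz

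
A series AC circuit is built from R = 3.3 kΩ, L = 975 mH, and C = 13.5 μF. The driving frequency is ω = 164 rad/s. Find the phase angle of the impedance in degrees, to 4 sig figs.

X_L = ωL = 159.9 Ω
X_C = 1/(ωC) = 451.7 Ω
Net reactance X = X_L − X_C = -291.8 Ω
Z = 3300 − j291.8 Ω
|Z| = √(3300² + 291.8²) = 3313 Ω
∠Z = arctan(-291.8/3300) = -5.053°

-5.053°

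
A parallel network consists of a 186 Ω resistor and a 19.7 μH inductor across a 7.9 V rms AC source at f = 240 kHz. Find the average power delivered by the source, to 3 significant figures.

ω = 2πf = 1.508e+06 rad/s
X_L = ωL = 29.7 Ω
Parallel: admittances add. Y = 1/R + 1/(jωL)
Y = (0.00538 − j0.0337) S
|Y| = 0.0341 S → |Z| = 1/|Y| = 29.3 Ω, ∠Z = −∠Y = 80.9°
I = V/|Z| = 269 mA
P = VI cos φ = 7.9 × 0.269 × cos(80.9°) = 336 mW

336 mW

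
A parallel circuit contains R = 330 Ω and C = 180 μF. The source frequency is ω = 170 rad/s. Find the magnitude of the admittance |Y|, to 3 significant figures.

X_C = 1/(ωC) = 32.7 Ω
Parallel: admittances add. Y = 1/R + jωC
Y = (0.00303 + j0.0306) S
|Y| = 0.0307 S → |Z| = 1/|Y| = 32.5 Ω, ∠Z = −∠Y = -84.3°

30.7 mS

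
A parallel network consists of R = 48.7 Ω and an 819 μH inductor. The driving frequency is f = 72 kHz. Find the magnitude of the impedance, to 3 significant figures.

48.3 Ω

ω = 2πf = 452400 rad/s
X_L = ωL = 371 Ω
Parallel: admittances add. Y = 1/R + 1/(jωL)
Y = (0.0205 − j0.00270) S
|Y| = 0.0207 S → |Z| = 1/|Y| = 48.3 Ω, ∠Z = −∠Y = 7.49°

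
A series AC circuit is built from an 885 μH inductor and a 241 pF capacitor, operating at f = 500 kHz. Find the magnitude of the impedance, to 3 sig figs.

1460 Ω

ω = 2πf = 3.142e+06 rad/s
X_L = ωL = 2780 Ω
X_C = 1/(ωC) = 1320 Ω
Net reactance X = X_L − X_C = 1460 Ω
Z = j1460 Ω
|Z| = √(0² + 1460²) = 1460 Ω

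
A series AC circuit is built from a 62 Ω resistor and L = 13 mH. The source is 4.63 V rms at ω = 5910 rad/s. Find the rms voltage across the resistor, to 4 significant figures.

X_L = ωL = 76.83 Ω
Z = 62.00 + j76.83 Ω
|Z| = √(62.00² + 76.83²) = 98.73 Ω
I = V/|Z| = 46.90 mA
V_R = I·|Z_R| = 0.04690 × 62.00 = 2.908 V

2.908 V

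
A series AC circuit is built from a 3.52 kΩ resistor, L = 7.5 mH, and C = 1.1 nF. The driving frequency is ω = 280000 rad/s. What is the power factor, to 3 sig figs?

0.951

X_L = ωL = 2100 Ω
X_C = 1/(ωC) = 3250 Ω
Net reactance X = X_L − X_C = -1150 Ω
Z = 3520 − j1150 Ω
|Z| = √(3520² + 1150²) = 3700 Ω
∠Z = arctan(-1150/3520) = -18.0°
cos φ = cos(-18.0°) = 0.951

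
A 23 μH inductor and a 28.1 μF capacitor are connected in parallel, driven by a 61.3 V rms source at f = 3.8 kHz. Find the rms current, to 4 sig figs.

ω = 2πf = 23880 rad/s
X_L = ωL = 0.5492 Ω
X_C = 1/(ωC) = 1.490 Ω
Parallel: admittances add. Y = 1/(jωL) + jωC
Y = (0 − j1.150) S
|Y| = 1.150 S → |Z| = 1/|Y| = 0.8695 Ω, ∠Z = −∠Y = 90.00°
I = V/|Z| = 61.3/0.8695 = 70.50 A

70.50 A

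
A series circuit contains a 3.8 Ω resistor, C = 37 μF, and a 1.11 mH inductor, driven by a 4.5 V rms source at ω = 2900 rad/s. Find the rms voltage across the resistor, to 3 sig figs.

2.38 V

X_L = ωL = 3.22 Ω
X_C = 1/(ωC) = 9.32 Ω
Net reactance X = X_L − X_C = -6.10 Ω
Z = 3.80 − j6.10 Ω
|Z| = √(3.80² + 6.10²) = 7.19 Ω
I = V/|Z| = 626 mA
V_R = I·|Z_R| = 0.626 × 3.80 = 2.38 V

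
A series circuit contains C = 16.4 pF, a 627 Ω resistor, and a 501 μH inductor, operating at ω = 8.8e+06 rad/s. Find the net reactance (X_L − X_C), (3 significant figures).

-2520 Ω

X_L = ωL = 4410 Ω
X_C = 1/(ωC) = 6930 Ω
X = 4410 − 6930 = -2520 Ω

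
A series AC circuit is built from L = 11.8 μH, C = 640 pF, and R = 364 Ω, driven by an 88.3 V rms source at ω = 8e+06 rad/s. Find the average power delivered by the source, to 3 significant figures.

19.9 W

X_L = ωL = 94.4 Ω
X_C = 1/(ωC) = 195 Ω
Net reactance X = X_L − X_C = -101 Ω
Z = 364 − j101 Ω
|Z| = √(364² + 101²) = 378 Ω
∠Z = arctan(-101/364) = -15.5°
I = V/|Z| = 234 mA
P = VI cos φ = 88.3 × 0.234 × cos(-15.5°) = 19.9 W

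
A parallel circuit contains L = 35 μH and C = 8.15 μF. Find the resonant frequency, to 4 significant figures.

ω₀ = 1/√(LC) = 1/√(3.5e-05 × 8.15e-06) = 59210 rad/s
f₀ = ω₀/(2π) = 9.423 kHz

9.423 kHz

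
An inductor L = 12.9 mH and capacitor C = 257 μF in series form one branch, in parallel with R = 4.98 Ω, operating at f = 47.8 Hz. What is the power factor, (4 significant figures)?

0.8768

ω = 2πf = 300.3 rad/s
X_L = ωL = 3.874 Ω
X_C = 1/(ωC) = 12.96 Ω
Branch 1: Z₁ = R = 4.980 Ω
Branch 2 (series LC): Z₂ = j(X_L − X_C) = −j9.081 Ω
Parallel: Z = Z₁Z₂/(Z₁+Z₂), |Z| = 4.367 Ω, ∠Z = -28.74°
cos φ = cos(-28.74°) = 0.8768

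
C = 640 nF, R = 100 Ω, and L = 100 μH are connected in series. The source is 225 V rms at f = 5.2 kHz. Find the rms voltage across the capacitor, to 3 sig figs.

ω = 2πf = 32670 rad/s
X_L = ωL = 3.27 Ω
X_C = 1/(ωC) = 47.8 Ω
Net reactance X = X_L − X_C = -44.6 Ω
Z = 100 − j44.6 Ω
|Z| = √(100² + 44.6²) = 109 Ω
I = V/|Z| = 2.06 A
V_C = I·|Z_C| = 2.06 × 47.8 = 98.3 V

98.3 V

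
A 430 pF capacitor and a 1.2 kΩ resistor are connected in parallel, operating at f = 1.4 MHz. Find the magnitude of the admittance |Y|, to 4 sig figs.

ω = 2πf = 8.796e+06 rad/s
X_C = 1/(ωC) = 264.4 Ω
Parallel: admittances add. Y = 1/R + jωC
Y = (0.0008333 + j0.003782) S
|Y| = 0.003873 S → |Z| = 1/|Y| = 258.2 Ω, ∠Z = −∠Y = -77.58°

3.873 mS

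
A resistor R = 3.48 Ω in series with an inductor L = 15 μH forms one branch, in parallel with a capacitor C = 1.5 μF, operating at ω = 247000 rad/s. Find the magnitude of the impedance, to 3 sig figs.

X_L = ωL = 3.71 Ω
X_C = 1/(ωC) = 2.70 Ω
Branch 1 (R+jX_L): Z₁ = 3.48 + j3.71 Ω, |Z₁| = 5.08 Ω
Branch 2 (−jX_C): Z₂ = −j2.70 Ω
Parallel: Z = Z₁Z₂/(Z₁+Z₂), |Z| = 3.79 Ω, ∠Z = -59.3°

3.79 Ω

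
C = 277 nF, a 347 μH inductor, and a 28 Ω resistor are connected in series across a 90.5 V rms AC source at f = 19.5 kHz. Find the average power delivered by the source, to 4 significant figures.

240.3 W

ω = 2πf = 122500 rad/s
X_L = ωL = 42.52 Ω
X_C = 1/(ωC) = 29.46 Ω
Net reactance X = X_L − X_C = 13.05 Ω
Z = 28.00 + j13.05 Ω
|Z| = √(28.00² + 13.05²) = 30.89 Ω
∠Z = arctan(13.05/28.00) = 24.99°
I = V/|Z| = 2.930 A
P = VI cos φ = 90.5 × 2.930 × cos(24.99°) = 240.3 W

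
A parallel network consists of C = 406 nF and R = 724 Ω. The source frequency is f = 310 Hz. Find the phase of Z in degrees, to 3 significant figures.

-29.8°

ω = 2πf = 1948 rad/s
X_C = 1/(ωC) = 1260 Ω
Parallel: admittances add. Y = 1/R + jωC
Y = (0.00138 + j0.000791) S
|Y| = 0.00159 S → |Z| = 1/|Y| = 628 Ω, ∠Z = −∠Y = -29.8°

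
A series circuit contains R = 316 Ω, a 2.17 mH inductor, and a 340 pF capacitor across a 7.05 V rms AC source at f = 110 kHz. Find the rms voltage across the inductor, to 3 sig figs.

3.81 V

ω = 2πf = 691200 rad/s
X_L = ωL = 1500 Ω
X_C = 1/(ωC) = 4260 Ω
Net reactance X = X_L − X_C = -2760 Ω
Z = 316 − j2760 Ω
|Z| = √(316² + 2760²) = 2770 Ω
I = V/|Z| = 2.54 mA
V_L = I·|Z_L| = 0.00254 × 1500 = 3.81 V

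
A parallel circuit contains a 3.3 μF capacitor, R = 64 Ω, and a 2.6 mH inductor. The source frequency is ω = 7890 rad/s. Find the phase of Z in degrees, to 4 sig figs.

X_L = ωL = 20.51 Ω
X_C = 1/(ωC) = 38.41 Ω
Parallel: admittances add. Y = 1/R + 1/(jωL) + jωC
Y = (0.01562 − j0.02271) S
|Y| = 0.02757 S → |Z| = 1/|Y| = 36.28 Ω, ∠Z = −∠Y = 55.47°

55.47°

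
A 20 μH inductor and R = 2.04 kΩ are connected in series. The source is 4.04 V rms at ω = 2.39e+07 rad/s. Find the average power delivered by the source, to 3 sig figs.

X_L = ωL = 478 Ω
Z = 2040 + j478 Ω
|Z| = √(2040² + 478²) = 2100 Ω
∠Z = arctan(478/2040) = 13.2°
I = V/|Z| = 1.93 mA
P = VI cos φ = 4.04 × 0.00193 × cos(13.2°) = 7.58 mW

7.58 mW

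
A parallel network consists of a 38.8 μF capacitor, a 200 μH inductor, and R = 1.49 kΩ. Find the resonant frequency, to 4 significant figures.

1.807 kHz

ω₀ = 1/√(LC) = 1/√(0.0002 × 3.88e-05) = 11350 rad/s
f₀ = ω₀/(2π) = 1.807 kHz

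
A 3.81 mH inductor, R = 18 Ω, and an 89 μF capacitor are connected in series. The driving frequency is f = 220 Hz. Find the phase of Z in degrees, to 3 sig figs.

-9.03°

ω = 2πf = 1382 rad/s
X_L = ωL = 5.27 Ω
X_C = 1/(ωC) = 8.13 Ω
Net reactance X = X_L − X_C = -2.86 Ω
Z = 18.0 − j2.86 Ω
|Z| = √(18.0² + 2.86²) = 18.2 Ω
∠Z = arctan(-2.86/18.0) = -9.03°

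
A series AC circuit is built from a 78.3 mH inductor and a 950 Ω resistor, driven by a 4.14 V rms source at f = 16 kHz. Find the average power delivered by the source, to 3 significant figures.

259 μW

ω = 2πf = 100500 rad/s
X_L = ωL = 7870 Ω
Z = 950 + j7870 Ω
|Z| = √(950² + 7870²) = 7930 Ω
∠Z = arctan(7870/950) = 83.1°
I = V/|Z| = 522 μA
P = VI cos φ = 4.14 × 0.000522 × cos(83.1°) = 259 μW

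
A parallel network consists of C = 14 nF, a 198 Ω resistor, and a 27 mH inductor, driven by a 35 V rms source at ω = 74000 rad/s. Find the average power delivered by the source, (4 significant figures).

X_L = ωL = 1998 Ω
X_C = 1/(ωC) = 965.3 Ω
Parallel: admittances add. Y = 1/R + 1/(jωL) + jωC
Y = (0.005051 + j0.0005355) S
|Y| = 0.005079 S → |Z| = 1/|Y| = 196.9 Ω, ∠Z = −∠Y = -6.052°
I = V/|Z| = 177.8 mA
P = VI cos φ = 35 × 0.1778 × cos(-6.052°) = 6.187 W

6.187 W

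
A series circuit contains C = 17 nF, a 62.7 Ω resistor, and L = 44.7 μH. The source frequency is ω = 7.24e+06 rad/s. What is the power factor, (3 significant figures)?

X_L = ωL = 324 Ω
X_C = 1/(ωC) = 8.12 Ω
Net reactance X = X_L − X_C = 316 Ω
Z = 62.7 + j316 Ω
|Z| = √(62.7² + 316²) = 322 Ω
∠Z = arctan(316/62.7) = 78.8°
cos φ = cos(78.8°) = 0.195

0.195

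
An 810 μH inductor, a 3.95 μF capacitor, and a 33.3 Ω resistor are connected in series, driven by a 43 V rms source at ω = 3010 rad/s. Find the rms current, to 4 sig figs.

487.5 mA

X_L = ωL = 2.438 Ω
X_C = 1/(ωC) = 84.11 Ω
Net reactance X = X_L − X_C = -81.67 Ω
Z = 33.30 − j81.67 Ω
|Z| = √(33.30² + 81.67²) = 88.20 Ω
I = V/|Z| = 43/88.20 = 487.5 mA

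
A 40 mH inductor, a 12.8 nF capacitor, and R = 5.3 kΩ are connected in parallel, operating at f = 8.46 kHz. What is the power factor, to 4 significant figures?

ω = 2πf = 53160 rad/s
X_L = ωL = 2126 Ω
X_C = 1/(ωC) = 1470 Ω
Parallel: admittances add. Y = 1/R + 1/(jωL) + jωC
Y = (0.0001887 + j0.0002101) S
|Y| = 0.0002824 S → |Z| = 1/|Y| = 3541 Ω, ∠Z = −∠Y = -48.07°
cos φ = cos(-48.07°) = 0.6682

0.6682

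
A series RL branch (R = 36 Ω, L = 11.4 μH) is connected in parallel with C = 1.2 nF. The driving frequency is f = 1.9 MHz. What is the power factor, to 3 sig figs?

ω = 2πf = 1.194e+07 rad/s
X_L = ωL = 136 Ω
X_C = 1/(ωC) = 69.8 Ω
Branch 1 (R+jX_L): Z₁ = 36.0 + j136 Ω, |Z₁| = 141 Ω
Branch 2 (−jX_C): Z₂ = −j69.8 Ω
Parallel: Z = Z₁Z₂/(Z₁+Z₂), |Z| = 130 Ω, ∠Z = -76.3°
cos φ = cos(-76.3°) = 0.237

0.237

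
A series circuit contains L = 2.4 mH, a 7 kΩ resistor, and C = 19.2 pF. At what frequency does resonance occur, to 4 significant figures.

741.4 kHz

ω₀ = 1/√(LC) = 1/√(0.0024 × 1.92e-11) = 4.658e+06 rad/s
f₀ = ω₀/(2π) = 741.4 kHz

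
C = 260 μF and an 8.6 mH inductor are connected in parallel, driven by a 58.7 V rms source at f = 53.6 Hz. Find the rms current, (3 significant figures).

ω = 2πf = 336.8 rad/s
X_L = ωL = 2.90 Ω
X_C = 1/(ωC) = 11.4 Ω
Parallel: admittances add. Y = 1/(jωL) + jωC
Y = (0 − j0.258) S
|Y| = 0.258 S → |Z| = 1/|Y| = 3.88 Ω, ∠Z = −∠Y = 90.0°
I = V/|Z| = 58.7/3.88 = 15.1 A

15.1 A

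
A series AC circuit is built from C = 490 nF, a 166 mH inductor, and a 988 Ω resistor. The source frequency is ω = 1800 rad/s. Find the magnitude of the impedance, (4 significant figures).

X_L = ωL = 298.8 Ω
X_C = 1/(ωC) = 1134 Ω
Net reactance X = X_L − X_C = -835.0 Ω
Z = 988.0 − j835.0 Ω
|Z| = √(988.0² + 835.0²) = 1294 Ω

1294 Ω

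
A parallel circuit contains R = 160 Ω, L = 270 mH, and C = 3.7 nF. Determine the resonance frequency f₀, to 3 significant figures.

5.04 kHz

ω₀ = 1/√(LC) = 1/√(0.27 × 3.7e-09) = 31640 rad/s
f₀ = ω₀/(2π) = 5.04 kHz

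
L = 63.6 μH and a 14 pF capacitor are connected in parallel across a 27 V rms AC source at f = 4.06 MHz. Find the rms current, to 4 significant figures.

ω = 2πf = 2.551e+07 rad/s
X_L = ωL = 1622 Ω
X_C = 1/(ωC) = 2800 Ω
Parallel: admittances add. Y = 1/(jωL) + jωC
Y = (0 − j0.0002592) S
|Y| = 0.0002592 S → |Z| = 1/|Y| = 3858 Ω, ∠Z = −∠Y = 90.00°
I = V/|Z| = 27/3858 = 6.999 mA

6.999 mA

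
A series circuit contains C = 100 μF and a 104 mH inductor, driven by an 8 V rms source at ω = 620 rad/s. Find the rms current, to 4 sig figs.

X_L = ωL = 64.48 Ω
X_C = 1/(ωC) = 16.13 Ω
Net reactance X = X_L − X_C = 48.35 Ω
Z = j48.35 Ω
|Z| = √(0² + 48.35²) = 48.35 Ω
I = V/|Z| = 8/48.35 = 165.5 mA

165.5 mA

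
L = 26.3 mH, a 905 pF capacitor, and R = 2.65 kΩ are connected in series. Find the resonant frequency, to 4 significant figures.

32.62 kHz

ω₀ = 1/√(LC) = 1/√(0.0263 × 9.05e-10) = 205000 rad/s
f₀ = ω₀/(2π) = 32.62 kHz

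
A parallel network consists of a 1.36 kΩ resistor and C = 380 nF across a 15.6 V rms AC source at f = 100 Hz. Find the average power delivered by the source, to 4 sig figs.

178.9 mW

ω = 2πf = 628.3 rad/s
X_C = 1/(ωC) = 4188 Ω
Parallel: admittances add. Y = 1/R + jωC
Y = (0.0007353 + j0.0002388) S
|Y| = 0.0007731 S → |Z| = 1/|Y| = 1294 Ω, ∠Z = −∠Y = -17.99°
I = V/|Z| = 12.06 mA
P = VI cos φ = 15.6 × 0.01206 × cos(-17.99°) = 178.9 mW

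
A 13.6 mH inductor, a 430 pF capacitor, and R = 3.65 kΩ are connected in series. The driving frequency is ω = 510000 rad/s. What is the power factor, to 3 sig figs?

X_L = ωL = 6940 Ω
X_C = 1/(ωC) = 4560 Ω
Net reactance X = X_L − X_C = 2380 Ω
Z = 3650 + j2380 Ω
|Z| = √(3650² + 2380²) = 4360 Ω
∠Z = arctan(2380/3650) = 33.1°
cos φ = cos(33.1°) = 0.838

0.838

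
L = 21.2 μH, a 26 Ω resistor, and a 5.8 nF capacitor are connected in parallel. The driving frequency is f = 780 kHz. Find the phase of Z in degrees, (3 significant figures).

-26.0°

ω = 2πf = 4.901e+06 rad/s
X_L = ωL = 104 Ω
X_C = 1/(ωC) = 35.2 Ω
Parallel: admittances add. Y = 1/R + 1/(jωL) + jωC
Y = (0.0385 + j0.0188) S
|Y| = 0.0428 S → |Z| = 1/|Y| = 23.4 Ω, ∠Z = −∠Y = -26.0°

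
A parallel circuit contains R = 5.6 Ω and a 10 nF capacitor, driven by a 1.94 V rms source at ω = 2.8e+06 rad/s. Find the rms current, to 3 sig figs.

351 mA

X_C = 1/(ωC) = 35.7 Ω
Parallel: admittances add. Y = 1/R + jωC
Y = (0.179 + j0.0280) S
|Y| = 0.181 S → |Z| = 1/|Y| = 5.53 Ω, ∠Z = −∠Y = -8.91°
I = V/|Z| = 1.94/5.53 = 351 mA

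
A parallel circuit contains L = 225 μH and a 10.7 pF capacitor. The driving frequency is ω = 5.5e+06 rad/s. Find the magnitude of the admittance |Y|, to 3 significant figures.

749 μS

X_L = ωL = 1240 Ω
X_C = 1/(ωC) = 17000 Ω
Parallel: admittances add. Y = 1/(jωL) + jωC
Y = (0 − j0.000749) S
|Y| = 0.000749 S → |Z| = 1/|Y| = 1330 Ω, ∠Z = −∠Y = 90.0°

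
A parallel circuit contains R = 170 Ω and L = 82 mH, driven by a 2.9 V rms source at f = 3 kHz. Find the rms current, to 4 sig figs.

17.16 mA

ω = 2πf = 18850 rad/s
X_L = ωL = 1546 Ω
Parallel: admittances add. Y = 1/R + 1/(jωL)
Y = (0.005882 − j0.0006470) S
|Y| = 0.005918 S → |Z| = 1/|Y| = 169.0 Ω, ∠Z = −∠Y = 6.276°
I = V/|Z| = 2.9/169.0 = 17.16 mA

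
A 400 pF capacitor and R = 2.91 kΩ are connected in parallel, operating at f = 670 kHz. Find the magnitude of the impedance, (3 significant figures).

582 Ω

ω = 2πf = 4.21e+06 rad/s
X_C = 1/(ωC) = 594 Ω
Parallel: admittances add. Y = 1/R + jωC
Y = (0.000344 + j0.00168) S
|Y| = 0.00172 S → |Z| = 1/|Y| = 582 Ω, ∠Z = −∠Y = -78.5°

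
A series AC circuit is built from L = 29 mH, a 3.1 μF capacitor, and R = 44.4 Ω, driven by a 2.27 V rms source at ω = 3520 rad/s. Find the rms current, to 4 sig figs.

X_L = ωL = 102.1 Ω
X_C = 1/(ωC) = 91.64 Ω
Net reactance X = X_L − X_C = 10.44 Ω
Z = 44.40 + j10.44 Ω
|Z| = √(44.40² + 10.44²) = 45.61 Ω
I = V/|Z| = 2.27/45.61 = 49.77 mA

49.77 mA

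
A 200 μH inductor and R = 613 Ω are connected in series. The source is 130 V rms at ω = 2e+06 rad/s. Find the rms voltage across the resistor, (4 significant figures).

X_L = ωL = 400.0 Ω
Z = 613.0 + j400.0 Ω
|Z| = √(613.0² + 400.0²) = 732.0 Ω
I = V/|Z| = 177.6 mA
V_R = I·|Z_R| = 0.1776 × 613.0 = 108.9 V

108.9 V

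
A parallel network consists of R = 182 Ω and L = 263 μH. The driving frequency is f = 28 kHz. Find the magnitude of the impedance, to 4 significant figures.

ω = 2πf = 175900 rad/s
X_L = ωL = 46.27 Ω
Parallel: admittances add. Y = 1/R + 1/(jωL)
Y = (0.005495 − j0.02161) S
|Y| = 0.02230 S → |Z| = 1/|Y| = 44.84 Ω, ∠Z = −∠Y = 75.74°

44.84 Ω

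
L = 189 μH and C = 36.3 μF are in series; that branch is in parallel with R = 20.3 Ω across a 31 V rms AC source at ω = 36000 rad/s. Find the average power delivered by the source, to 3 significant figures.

X_L = ωL = 6.80 Ω
X_C = 1/(ωC) = 0.765 Ω
Branch 1: Z₁ = R = 20.3 Ω
Branch 2 (series LC): Z₂ = j(X_L − X_C) = j6.04 Ω
Parallel: Z = Z₁Z₂/(Z₁+Z₂), |Z| = 5.79 Ω, ∠Z = 73.4°
I = V/|Z| = 5.36 A
P = VI cos φ = 31 × 5.36 × cos(73.4°) = 47.3 W

47.3 W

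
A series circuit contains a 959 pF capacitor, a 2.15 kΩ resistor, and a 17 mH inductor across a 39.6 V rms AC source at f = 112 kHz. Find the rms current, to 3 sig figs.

ω = 2πf = 703700 rad/s
X_L = ωL = 12000 Ω
X_C = 1/(ωC) = 1480 Ω
Net reactance X = X_L − X_C = 10500 Ω
Z = 2150 + j10500 Ω
|Z| = √(2150² + 10500²) = 10700 Ω
I = V/|Z| = 39.6/10700 = 3.70 mA

3.70 mA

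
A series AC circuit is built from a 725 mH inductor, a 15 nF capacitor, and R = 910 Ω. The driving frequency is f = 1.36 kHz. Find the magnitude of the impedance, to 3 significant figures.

ω = 2πf = 8545 rad/s
X_L = ωL = 6200 Ω
X_C = 1/(ωC) = 7800 Ω
Net reactance X = X_L − X_C = -1610 Ω
Z = 910 − j1610 Ω
|Z| = √(910² + 1610²) = 1850 Ω

1850 Ω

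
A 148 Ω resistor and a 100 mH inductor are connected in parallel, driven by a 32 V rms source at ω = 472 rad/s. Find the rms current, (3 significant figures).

712 mA

X_L = ωL = 47.2 Ω
Parallel: admittances add. Y = 1/R + 1/(jωL)
Y = (0.00676 − j0.0212) S
|Y| = 0.0222 S → |Z| = 1/|Y| = 45.0 Ω, ∠Z = −∠Y = 72.3°
I = V/|Z| = 32/45.0 = 712 mA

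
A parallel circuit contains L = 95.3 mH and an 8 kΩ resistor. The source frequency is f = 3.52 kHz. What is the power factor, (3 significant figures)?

ω = 2πf = 22120 rad/s
X_L = ωL = 2110 Ω
Parallel: admittances add. Y = 1/R + 1/(jωL)
Y = (0.000125 − j0.000474) S
|Y| = 0.000491 S → |Z| = 1/|Y| = 2040 Ω, ∠Z = −∠Y = 75.2°
cos φ = cos(75.2°) = 0.255

0.255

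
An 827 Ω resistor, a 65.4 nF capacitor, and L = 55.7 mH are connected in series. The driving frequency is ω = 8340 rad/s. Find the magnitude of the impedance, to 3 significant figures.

1600 Ω

X_L = ωL = 465 Ω
X_C = 1/(ωC) = 1830 Ω
Net reactance X = X_L − X_C = -1370 Ω
Z = 827 − j1370 Ω
|Z| = √(827² + 1370²) = 1600 Ω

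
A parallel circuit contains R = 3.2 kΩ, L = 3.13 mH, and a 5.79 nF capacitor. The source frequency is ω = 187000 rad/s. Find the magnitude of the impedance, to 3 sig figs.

1430 Ω

X_L = ωL = 585 Ω
X_C = 1/(ωC) = 924 Ω
Parallel: admittances add. Y = 1/R + 1/(jωL) + jωC
Y = (0.000313 − j0.000626) S
|Y| = 0.000699 S → |Z| = 1/|Y| = 1430 Ω, ∠Z = −∠Y = 63.5°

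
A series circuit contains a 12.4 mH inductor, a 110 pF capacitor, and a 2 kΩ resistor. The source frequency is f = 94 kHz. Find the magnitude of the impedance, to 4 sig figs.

8313 Ω

ω = 2πf = 590600 rad/s
X_L = ωL = 7324 Ω
X_C = 1/(ωC) = 15390 Ω
Net reactance X = X_L − X_C = -8068 Ω
Z = 2000 − j8068 Ω
|Z| = √(2000² + 8068²) = 8313 Ω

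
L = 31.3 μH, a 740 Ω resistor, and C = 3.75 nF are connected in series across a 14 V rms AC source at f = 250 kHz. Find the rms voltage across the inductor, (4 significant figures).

0.9181 V

ω = 2πf = 1.571e+06 rad/s
X_L = ωL = 49.17 Ω
X_C = 1/(ωC) = 169.8 Ω
Net reactance X = X_L − X_C = -120.6 Ω
Z = 740.0 − j120.6 Ω
|Z| = √(740.0² + 120.6²) = 749.8 Ω
I = V/|Z| = 18.67 mA
V_L = I·|Z_L| = 0.01867 × 49.17 = 0.9181 V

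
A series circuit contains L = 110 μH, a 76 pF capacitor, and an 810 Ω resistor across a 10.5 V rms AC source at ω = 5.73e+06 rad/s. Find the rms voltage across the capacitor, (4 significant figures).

13.02 V

X_L = ωL = 630.3 Ω
X_C = 1/(ωC) = 2296 Ω
Net reactance X = X_L − X_C = -1666 Ω
Z = 810.0 − j1666 Ω
|Z| = √(810.0² + 1666²) = 1852 Ω
I = V/|Z| = 5.668 mA
V_C = I·|Z_C| = 0.005668 × 2296 = 13.02 V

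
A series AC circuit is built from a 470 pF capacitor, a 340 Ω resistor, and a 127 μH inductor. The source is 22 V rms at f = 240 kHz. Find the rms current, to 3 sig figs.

17.4 mA

ω = 2πf = 1.508e+06 rad/s
X_L = ωL = 192 Ω
X_C = 1/(ωC) = 1410 Ω
Net reactance X = X_L − X_C = -1220 Ω
Z = 340 − j1220 Ω
|Z| = √(340² + 1220²) = 1270 Ω
I = V/|Z| = 22/1270 = 17.4 mA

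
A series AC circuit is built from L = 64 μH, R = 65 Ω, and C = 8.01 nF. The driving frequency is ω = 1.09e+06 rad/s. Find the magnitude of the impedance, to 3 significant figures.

78.9 Ω

X_L = ωL = 69.8 Ω
X_C = 1/(ωC) = 115 Ω
Net reactance X = X_L − X_C = -44.8 Ω
Z = 65.0 − j44.8 Ω
|Z| = √(65.0² + 44.8²) = 78.9 Ω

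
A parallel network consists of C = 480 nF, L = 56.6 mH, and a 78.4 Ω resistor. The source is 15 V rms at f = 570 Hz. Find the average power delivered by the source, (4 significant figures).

2.870 W

ω = 2πf = 3581 rad/s
X_L = ωL = 202.7 Ω
X_C = 1/(ωC) = 581.7 Ω
Parallel: admittances add. Y = 1/R + 1/(jωL) + jωC
Y = (0.01276 − j0.003214) S
|Y| = 0.01315 S → |Z| = 1/|Y| = 76.02 Ω, ∠Z = −∠Y = 14.14°
I = V/|Z| = 197.3 mA
P = VI cos φ = 15 × 0.1973 × cos(14.14°) = 2.870 W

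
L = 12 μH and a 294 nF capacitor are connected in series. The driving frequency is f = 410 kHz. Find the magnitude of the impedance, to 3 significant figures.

29.6 Ω

ω = 2πf = 2.576e+06 rad/s
X_L = ωL = 30.9 Ω
X_C = 1/(ωC) = 1.32 Ω
Net reactance X = X_L − X_C = 29.6 Ω
Z = j29.6 Ω
|Z| = √(0² + 29.6²) = 29.6 Ω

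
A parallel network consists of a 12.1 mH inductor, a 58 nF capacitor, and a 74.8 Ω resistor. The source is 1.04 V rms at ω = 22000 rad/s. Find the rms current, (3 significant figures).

14.1 mA

X_L = ωL = 266 Ω
X_C = 1/(ωC) = 784 Ω
Parallel: admittances add. Y = 1/R + 1/(jωL) + jωC
Y = (0.0134 − j0.00248) S
|Y| = 0.0136 S → |Z| = 1/|Y| = 73.5 Ω, ∠Z = −∠Y = 10.5°
I = V/|Z| = 1.04/73.5 = 14.1 mA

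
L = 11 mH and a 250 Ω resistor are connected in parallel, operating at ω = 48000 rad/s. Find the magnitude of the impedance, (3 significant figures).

226 Ω

X_L = ωL = 528 Ω
Parallel: admittances add. Y = 1/R + 1/(jωL)
Y = (0.00400 − j0.00189) S
|Y| = 0.00443 S → |Z| = 1/|Y| = 226 Ω, ∠Z = −∠Y = 25.3°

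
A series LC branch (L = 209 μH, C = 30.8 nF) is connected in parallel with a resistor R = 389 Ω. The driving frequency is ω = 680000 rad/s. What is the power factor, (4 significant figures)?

0.2358

X_L = ωL = 142.1 Ω
X_C = 1/(ωC) = 47.75 Ω
Branch 1: Z₁ = R = 389.0 Ω
Branch 2 (series LC): Z₂ = j(X_L − X_C) = j94.37 Ω
Parallel: Z = Z₁Z₂/(Z₁+Z₂), |Z| = 91.71 Ω, ∠Z = 76.36°
cos φ = cos(76.36°) = 0.2358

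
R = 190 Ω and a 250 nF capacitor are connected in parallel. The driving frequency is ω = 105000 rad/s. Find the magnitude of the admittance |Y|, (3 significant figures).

26.8 mS

X_C = 1/(ωC) = 38.1 Ω
Parallel: admittances add. Y = 1/R + jωC
Y = (0.00526 + j0.0262) S
|Y| = 0.0268 S → |Z| = 1/|Y| = 37.4 Ω, ∠Z = −∠Y = -78.7°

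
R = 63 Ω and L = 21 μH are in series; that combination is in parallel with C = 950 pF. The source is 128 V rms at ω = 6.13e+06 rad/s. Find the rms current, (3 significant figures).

X_L = ωL = 129 Ω
X_C = 1/(ωC) = 172 Ω
Branch 1 (R+jX_L): Z₁ = 63.0 + j129 Ω, |Z₁| = 143 Ω
Branch 2 (−jX_C): Z₂ = −j172 Ω
Parallel: Z = Z₁Z₂/(Z₁+Z₂), |Z| = 323 Ω, ∠Z = 8.23°
I = V/|Z| = 128/323 = 397 mA

397 mA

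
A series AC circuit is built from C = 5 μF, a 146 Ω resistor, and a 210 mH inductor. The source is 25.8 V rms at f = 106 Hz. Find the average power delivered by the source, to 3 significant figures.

ω = 2πf = 666.0 rad/s
X_L = ωL = 140 Ω
X_C = 1/(ωC) = 300 Ω
Net reactance X = X_L − X_C = -160 Ω
Z = 146 − j160 Ω
|Z| = √(146² + 160²) = 217 Ω
∠Z = arctan(-160/146) = -47.7°
I = V/|Z| = 119 mA
P = VI cos φ = 25.8 × 0.119 × cos(-47.7°) = 2.07 W

2.07 W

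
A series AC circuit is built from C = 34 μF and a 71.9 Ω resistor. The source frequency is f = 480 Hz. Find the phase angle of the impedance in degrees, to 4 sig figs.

ω = 2πf = 3016 rad/s
X_C = 1/(ωC) = 9.752 Ω
Z = 71.90 − j9.752 Ω
|Z| = √(71.90² + 9.752²) = 72.56 Ω
∠Z = arctan(-9.752/71.90) = -7.724°

-7.724°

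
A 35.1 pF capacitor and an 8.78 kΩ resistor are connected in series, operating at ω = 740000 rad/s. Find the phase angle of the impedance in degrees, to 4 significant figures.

-77.15°

X_C = 1/(ωC) = 38500 Ω
Z = 8780 − j38500 Ω
|Z| = √(8780² + 38500²) = 39490 Ω
∠Z = arctan(-38500/8780) = -77.15°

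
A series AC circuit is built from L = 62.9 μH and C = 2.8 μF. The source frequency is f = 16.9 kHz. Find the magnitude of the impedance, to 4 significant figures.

ω = 2πf = 106200 rad/s
X_L = ωL = 6.679 Ω
X_C = 1/(ωC) = 3.363 Ω
Net reactance X = X_L − X_C = 3.316 Ω
Z = j3.316 Ω
|Z| = √(0² + 3.316²) = 3.316 Ω

3.316 Ω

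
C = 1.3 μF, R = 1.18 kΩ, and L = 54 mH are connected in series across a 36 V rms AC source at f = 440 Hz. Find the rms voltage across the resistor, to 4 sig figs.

ω = 2πf = 2765 rad/s
X_L = ωL = 149.3 Ω
X_C = 1/(ωC) = 278.2 Ω
Net reactance X = X_L − X_C = -129.0 Ω
Z = 1180 − j129.0 Ω
|Z| = √(1180² + 129.0²) = 1187 Ω
I = V/|Z| = 30.33 mA
V_R = I·|Z_R| = 0.03033 × 1180 = 35.79 V

35.79 V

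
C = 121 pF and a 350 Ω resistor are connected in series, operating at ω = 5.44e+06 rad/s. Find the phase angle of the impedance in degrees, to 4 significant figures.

X_C = 1/(ωC) = 1519 Ω
Z = 350.0 − j1519 Ω
|Z| = √(350.0² + 1519²) = 1559 Ω
∠Z = arctan(-1519/350.0) = -77.03°

-77.03°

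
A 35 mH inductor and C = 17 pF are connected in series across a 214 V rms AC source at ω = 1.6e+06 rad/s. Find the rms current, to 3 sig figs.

X_L = ωL = 56000 Ω
X_C = 1/(ωC) = 36800 Ω
Net reactance X = X_L − X_C = 19200 Ω
Z = j19200 Ω
|Z| = √(0² + 19200²) = 19200 Ω
I = V/|Z| = 214/19200 = 11.1 mA

11.1 mA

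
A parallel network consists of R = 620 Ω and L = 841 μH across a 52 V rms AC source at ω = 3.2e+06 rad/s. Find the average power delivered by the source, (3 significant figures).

X_L = ωL = 2690 Ω
Parallel: admittances add. Y = 1/R + 1/(jωL)
Y = (0.00161 − j0.000372) S
|Y| = 0.00166 S → |Z| = 1/|Y| = 604 Ω, ∠Z = −∠Y = 13.0°
I = V/|Z| = 86.1 mA
P = VI cos φ = 52 × 0.0861 × cos(13.0°) = 4.36 W

4.36 W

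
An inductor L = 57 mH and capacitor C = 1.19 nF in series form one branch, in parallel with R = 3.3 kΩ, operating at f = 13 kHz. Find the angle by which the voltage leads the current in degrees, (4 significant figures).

ω = 2πf = 81680 rad/s
X_L = ωL = 4656 Ω
X_C = 1/(ωC) = 10290 Ω
Branch 1: Z₁ = R = 3300 Ω
Branch 2 (series LC): Z₂ = j(X_L − X_C) = −j5632 Ω
Parallel: Z = Z₁Z₂/(Z₁+Z₂), |Z| = 2847 Ω, ∠Z = -30.37°

-30.37°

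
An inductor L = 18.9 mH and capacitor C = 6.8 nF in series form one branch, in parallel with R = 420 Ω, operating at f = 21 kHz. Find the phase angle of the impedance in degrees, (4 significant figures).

16.94°

ω = 2πf = 131900 rad/s
X_L = ωL = 2494 Ω
X_C = 1/(ωC) = 1115 Ω
Branch 1: Z₁ = R = 420.0 Ω
Branch 2 (series LC): Z₂ = j(X_L − X_C) = j1379 Ω
Parallel: Z = Z₁Z₂/(Z₁+Z₂), |Z| = 401.8 Ω, ∠Z = 16.94°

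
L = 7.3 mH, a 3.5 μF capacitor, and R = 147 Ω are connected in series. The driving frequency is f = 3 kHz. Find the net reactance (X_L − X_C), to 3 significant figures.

ω = 2πf = 18850 rad/s
X_L = ωL = 138 Ω
X_C = 1/(ωC) = 15.2 Ω
X = 138 − 15.2 = 122 Ω

122 Ω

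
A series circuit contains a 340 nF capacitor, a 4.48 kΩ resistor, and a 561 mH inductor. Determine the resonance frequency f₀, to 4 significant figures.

364.4 Hz

ω₀ = 1/√(LC) = 1/√(0.561 × 3.4e-07) = 2290 rad/s
f₀ = ω₀/(2π) = 364.4 Hz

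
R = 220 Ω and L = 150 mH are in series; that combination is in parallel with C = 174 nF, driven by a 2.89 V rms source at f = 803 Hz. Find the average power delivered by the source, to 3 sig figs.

ω = 2πf = 5045 rad/s
X_L = ωL = 757 Ω
X_C = 1/(ωC) = 1140 Ω
Branch 1 (R+jX_L): Z₁ = 220 + j757 Ω, |Z₁| = 788 Ω
Branch 2 (−jX_C): Z₂ = −j1140 Ω
Parallel: Z = Z₁Z₂/(Z₁+Z₂), |Z| = 2040 Ω, ∠Z = 43.9°
I = V/|Z| = 1.42 mA
P = VI cos φ = 2.89 × 0.00142 × cos(43.9°) = 2.96 mW

2.96 mW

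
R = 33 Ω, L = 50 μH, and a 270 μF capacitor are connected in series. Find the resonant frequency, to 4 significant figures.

1.370 kHz

ω₀ = 1/√(LC) = 1/√(5e-05 × 0.00027) = 8607 rad/s
f₀ = ω₀/(2π) = 1.370 kHz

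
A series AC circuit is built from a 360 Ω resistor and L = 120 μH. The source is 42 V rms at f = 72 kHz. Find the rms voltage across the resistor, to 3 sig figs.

41.5 V

ω = 2πf = 452400 rad/s
X_L = ωL = 54.3 Ω
Z = 360 + j54.3 Ω
|Z| = √(360² + 54.3²) = 364 Ω
I = V/|Z| = 115 mA
V_R = I·|Z_R| = 0.115 × 360 = 41.5 V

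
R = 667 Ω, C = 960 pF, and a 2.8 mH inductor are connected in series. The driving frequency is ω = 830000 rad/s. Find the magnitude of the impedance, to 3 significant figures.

X_L = ωL = 2320 Ω
X_C = 1/(ωC) = 1260 Ω
Net reactance X = X_L − X_C = 1070 Ω
Z = 667 + j1070 Ω
|Z| = √(667² + 1070²) = 1260 Ω

1260 Ω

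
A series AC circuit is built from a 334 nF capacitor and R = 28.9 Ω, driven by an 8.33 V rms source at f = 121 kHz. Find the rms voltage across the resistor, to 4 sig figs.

ω = 2πf = 760300 rad/s
X_C = 1/(ωC) = 3.938 Ω
Z = 28.90 − j3.938 Ω
|Z| = √(28.90² + 3.938²) = 29.17 Ω
I = V/|Z| = 285.6 mA
V_R = I·|Z_R| = 0.2856 × 28.90 = 8.254 V

8.254 V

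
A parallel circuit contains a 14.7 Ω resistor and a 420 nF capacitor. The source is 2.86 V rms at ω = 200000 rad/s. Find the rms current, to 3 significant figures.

X_C = 1/(ωC) = 11.9 Ω
Parallel: admittances add. Y = 1/R + jωC
Y = (0.0680 + j0.0840) S
|Y| = 0.108 S → |Z| = 1/|Y| = 9.25 Ω, ∠Z = −∠Y = -51.0°
I = V/|Z| = 2.86/9.25 = 309 mA

309 mA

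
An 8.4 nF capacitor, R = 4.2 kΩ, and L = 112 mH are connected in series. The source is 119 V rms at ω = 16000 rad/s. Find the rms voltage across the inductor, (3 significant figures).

X_L = ωL = 1790 Ω
X_C = 1/(ωC) = 7440 Ω
Net reactance X = X_L − X_C = -5650 Ω
Z = 4200 − j5650 Ω
|Z| = √(4200² + 5650²) = 7040 Ω
I = V/|Z| = 16.9 mA
V_L = I·|Z_L| = 0.0169 × 1790 = 30.3 V

30.3 V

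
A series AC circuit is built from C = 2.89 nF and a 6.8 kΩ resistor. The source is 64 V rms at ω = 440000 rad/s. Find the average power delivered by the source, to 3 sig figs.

X_C = 1/(ωC) = 786 Ω
Z = 6800 − j786 Ω
|Z| = √(6800² + 786²) = 6850 Ω
∠Z = arctan(-786/6800) = -6.60°
I = V/|Z| = 9.35 mA
P = VI cos φ = 64 × 0.00935 × cos(-6.60°) = 594 mW

594 mW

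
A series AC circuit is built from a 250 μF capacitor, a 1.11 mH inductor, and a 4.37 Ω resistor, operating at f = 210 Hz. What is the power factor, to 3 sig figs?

ω = 2πf = 1319 rad/s
X_L = ωL = 1.46 Ω
X_C = 1/(ωC) = 3.03 Ω
Net reactance X = X_L − X_C = -1.57 Ω
Z = 4.37 − j1.57 Ω
|Z| = √(4.37² + 1.57²) = 4.64 Ω
∠Z = arctan(-1.57/4.37) = -19.7°
cos φ = cos(-19.7°) = 0.941

0.941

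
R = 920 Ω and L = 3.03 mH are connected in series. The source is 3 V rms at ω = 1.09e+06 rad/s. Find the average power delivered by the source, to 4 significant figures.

704.4 μW

X_L = ωL = 3303 Ω
Z = 920.0 + j3303 Ω
|Z| = √(920.0² + 3303²) = 3428 Ω
∠Z = arctan(3303/920.0) = 74.43°
I = V/|Z| = 875.0 μA
P = VI cos φ = 3 × 0.0008750 × cos(74.43°) = 704.4 μW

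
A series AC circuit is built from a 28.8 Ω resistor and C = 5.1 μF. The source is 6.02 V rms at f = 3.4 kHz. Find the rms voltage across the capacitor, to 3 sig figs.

ω = 2πf = 21360 rad/s
X_C = 1/(ωC) = 9.18 Ω
Z = 28.8 − j9.18 Ω
|Z| = √(28.8² + 9.18²) = 30.2 Ω
I = V/|Z| = 199 mA
V_C = I·|Z_C| = 0.199 × 9.18 = 1.83 V

1.83 V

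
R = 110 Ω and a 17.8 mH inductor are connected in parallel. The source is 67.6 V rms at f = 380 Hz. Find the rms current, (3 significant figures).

ω = 2πf = 2388 rad/s
X_L = ωL = 42.5 Ω
Parallel: admittances add. Y = 1/R + 1/(jωL)
Y = (0.00909 − j0.0235) S
|Y| = 0.0252 S → |Z| = 1/|Y| = 39.6 Ω, ∠Z = −∠Y = 68.9°
I = V/|Z| = 67.6/39.6 = 1.71 A

1.71 A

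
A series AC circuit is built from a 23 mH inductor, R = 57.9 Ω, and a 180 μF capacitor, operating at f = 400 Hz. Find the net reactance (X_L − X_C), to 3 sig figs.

ω = 2πf = 2513 rad/s
X_L = ωL = 57.8 Ω
X_C = 1/(ωC) = 2.21 Ω
X = 57.8 − 2.21 = 55.6 Ω

55.6 Ω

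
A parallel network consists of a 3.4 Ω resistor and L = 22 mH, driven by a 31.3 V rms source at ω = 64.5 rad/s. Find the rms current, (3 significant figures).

X_L = ωL = 1.42 Ω
Parallel: admittances add. Y = 1/R + 1/(jωL)
Y = (0.294 − j0.705) S
|Y| = 0.764 S → |Z| = 1/|Y| = 1.31 Ω, ∠Z = −∠Y = 67.3°
I = V/|Z| = 31.3/1.31 = 23.9 A

23.9 A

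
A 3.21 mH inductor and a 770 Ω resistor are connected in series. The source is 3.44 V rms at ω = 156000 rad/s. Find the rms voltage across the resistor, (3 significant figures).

X_L = ωL = 501 Ω
Z = 770 + j501 Ω
|Z| = √(770² + 501²) = 919 Ω
I = V/|Z| = 3.75 mA
V_R = I·|Z_R| = 0.00375 × 770 = 2.88 V

2.88 V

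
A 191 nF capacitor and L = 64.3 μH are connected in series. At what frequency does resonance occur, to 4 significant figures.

ω₀ = 1/√(LC) = 1/√(6.43e-05 × 1.91e-07) = 285300 rad/s
f₀ = ω₀/(2π) = 45.41 kHz

45.41 kHz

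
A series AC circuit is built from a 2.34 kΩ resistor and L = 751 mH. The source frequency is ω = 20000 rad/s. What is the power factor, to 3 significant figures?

0.154

X_L = ωL = 15000 Ω
Z = 2340 + j15000 Ω
|Z| = √(2340² + 15000²) = 15200 Ω
∠Z = arctan(15000/2340) = 81.1°
cos φ = cos(81.1°) = 0.154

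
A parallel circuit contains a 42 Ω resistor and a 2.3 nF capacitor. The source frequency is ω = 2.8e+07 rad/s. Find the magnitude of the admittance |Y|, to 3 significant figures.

X_C = 1/(ωC) = 15.5 Ω
Parallel: admittances add. Y = 1/R + jωC
Y = (0.0238 + j0.0644) S
|Y| = 0.0687 S → |Z| = 1/|Y| = 14.6 Ω, ∠Z = −∠Y = -69.7°

68.7 mS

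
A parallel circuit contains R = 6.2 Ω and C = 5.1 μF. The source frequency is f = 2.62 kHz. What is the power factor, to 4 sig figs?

ω = 2πf = 16460 rad/s
X_C = 1/(ωC) = 11.91 Ω
Parallel: admittances add. Y = 1/R + jωC
Y = (0.1613 + j0.08396) S
|Y| = 0.1818 S → |Z| = 1/|Y| = 5.500 Ω, ∠Z = −∠Y = -27.50°
cos φ = cos(-27.50°) = 0.8870

0.8870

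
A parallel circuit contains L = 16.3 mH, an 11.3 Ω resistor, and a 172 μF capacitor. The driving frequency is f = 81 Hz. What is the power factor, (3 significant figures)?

ω = 2πf = 508.9 rad/s
X_L = ωL = 8.30 Ω
X_C = 1/(ωC) = 11.4 Ω
Parallel: admittances add. Y = 1/R + 1/(jωL) + jωC
Y = (0.0885 − j0.0330) S
|Y| = 0.0945 S → |Z| = 1/|Y| = 10.6 Ω, ∠Z = −∠Y = 20.5°
cos φ = cos(20.5°) = 0.937

0.937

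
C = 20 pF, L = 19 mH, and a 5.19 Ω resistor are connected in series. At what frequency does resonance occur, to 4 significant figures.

ω₀ = 1/√(LC) = 1/√(0.019 × 2e-11) = 1.622e+06 rad/s
f₀ = ω₀/(2π) = 258.2 kHz

258.2 kHz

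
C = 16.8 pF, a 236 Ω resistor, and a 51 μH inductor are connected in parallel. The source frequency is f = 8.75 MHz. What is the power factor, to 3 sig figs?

0.991

ω = 2πf = 5.498e+07 rad/s
X_L = ωL = 2800 Ω
X_C = 1/(ωC) = 1080 Ω
Parallel: admittances add. Y = 1/R + 1/(jωL) + jωC
Y = (0.00424 + j0.000567) S
|Y| = 0.00428 S → |Z| = 1/|Y| = 234 Ω, ∠Z = −∠Y = -7.62°
cos φ = cos(-7.62°) = 0.991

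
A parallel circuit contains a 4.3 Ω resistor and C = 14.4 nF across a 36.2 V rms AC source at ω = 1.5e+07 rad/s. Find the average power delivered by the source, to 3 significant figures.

305 W

X_C = 1/(ωC) = 4.63 Ω
Parallel: admittances add. Y = 1/R + jωC
Y = (0.233 + j0.216) S
|Y| = 0.317 S → |Z| = 1/|Y| = 3.15 Ω, ∠Z = −∠Y = -42.9°
I = V/|Z| = 11.5 A
P = VI cos φ = 36.2 × 11.5 × cos(-42.9°) = 305 W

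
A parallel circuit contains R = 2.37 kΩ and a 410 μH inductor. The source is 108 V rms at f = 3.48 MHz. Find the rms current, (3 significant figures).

47.1 mA

ω = 2πf = 2.187e+07 rad/s
X_L = ωL = 8960 Ω
Parallel: admittances add. Y = 1/R + 1/(jωL)
Y = (0.000422 − j0.000112) S
|Y| = 0.000436 S → |Z| = 1/|Y| = 2290 Ω, ∠Z = −∠Y = 14.8°
I = V/|Z| = 108/2290 = 47.1 mA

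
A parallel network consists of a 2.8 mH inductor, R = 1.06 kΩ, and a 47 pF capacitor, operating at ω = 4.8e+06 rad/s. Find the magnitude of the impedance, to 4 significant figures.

1047 Ω

X_L = ωL = 13440 Ω
X_C = 1/(ωC) = 4433 Ω
Parallel: admittances add. Y = 1/R + 1/(jωL) + jωC
Y = (0.0009434 + j0.0001512) S
|Y| = 0.0009554 S → |Z| = 1/|Y| = 1047 Ω, ∠Z = −∠Y = -9.105°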